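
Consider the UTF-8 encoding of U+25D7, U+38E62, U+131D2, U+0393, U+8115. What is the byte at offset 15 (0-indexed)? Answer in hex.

U+25D7 → 3-byte form E2 97 97 at offsets 0–2.
U+38E62 → 4-byte form F0 B8 B9 A2 at offsets 3–6.
U+131D2 → 4-byte form F0 93 87 92 at offsets 7–10.
U+0393 → 2-byte form CE 93 at offsets 11–12.
U+8115 → 3-byte form E8 84 95 at offsets 13–15.
Offset 15 falls in char 5's range; it's byte 3 of E8 84 95 = 0x95.

0x95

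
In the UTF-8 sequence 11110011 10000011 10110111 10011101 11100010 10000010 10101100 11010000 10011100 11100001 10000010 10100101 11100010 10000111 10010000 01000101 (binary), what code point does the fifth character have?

U+21D0

Offset 0: leading byte 0xF3 = 11110011 → 4-byte char #1 = F3 83 B7 9D.
Offset 4: leading byte 0xE2 = 11100010 → 3-byte char #2 = E2 82 AC.
Offset 7: leading byte 0xD0 = 11010000 → 2-byte char #3 = D0 9C.
Offset 9: leading byte 0xE1 = 11100001 → 3-byte char #4 = E1 82 A5.
Offset 12: leading byte 0xE2 = 11100010 → 3-byte char #5 = E2 87 90.
Leading byte 0xE2 = 11100010 matches 1110xxxx → 3-byte sequence.
Byte 1: 0xE2 = 11100010, payload 0010 (4 bits).
Byte 2: 0x87 = 10000111 (10xxxxxx ✓), payload 000111.
Byte 3: 0x90 = 10010000 (10xxxxxx ✓), payload 010000.
Concatenate: 0010000111010000 = 0x21D0 (16 bits → U+21D0).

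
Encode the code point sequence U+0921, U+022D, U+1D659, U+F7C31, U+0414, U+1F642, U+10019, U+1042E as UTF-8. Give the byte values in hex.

E0 A4 A1 C8 AD F0 9D 99 99 F3 B7 B0 B1 D0 94 F0 9F 99 82 F0 90 80 99 F0 90 90 AE

U+0921: 3-byte form → E0 A4 A1.
U+022D: 2-byte form → C8 AD.
U+1D659: 4-byte form → F0 9D 99 99.
U+F7C31: 4-byte form → F3 B7 B0 B1.
U+0414: 2-byte form → D0 94.
U+1F642: 4-byte form → F0 9F 99 82.
U+10019: 4-byte form → F0 90 80 99.
U+1042E: 4-byte form → F0 90 90 AE.
Concatenated (27 bytes): E0 A4 A1 C8 AD F0 9D 99 99 F3 B7 B0 B1 D0 94 F0 9F 99 82 F0 90 80 99 F0 90 90 AE.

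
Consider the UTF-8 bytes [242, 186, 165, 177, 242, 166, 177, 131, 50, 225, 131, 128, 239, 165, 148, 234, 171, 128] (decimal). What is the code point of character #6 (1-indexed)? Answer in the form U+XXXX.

U+AAC0

Offset 0: leading byte 0xF2 = 11110010 → 4-byte char #1 = F2 BA A5 B1.
Offset 4: leading byte 0xF2 = 11110010 → 4-byte char #2 = F2 A6 B1 83.
Offset 8: leading byte 0x32 = 00110010 → 1-byte char #3 = 32.
Offset 9: leading byte 0xE1 = 11100001 → 3-byte char #4 = E1 83 80.
Offset 12: leading byte 0xEF = 11101111 → 3-byte char #5 = EF A5 94.
Offset 15: leading byte 0xEA = 11101010 → 3-byte char #6 = EA AB 80.
Leading byte 0xEA = 11101010 matches 1110xxxx → 3-byte sequence.
Byte 1: 0xEA = 11101010, payload 1010 (4 bits).
Byte 2: 0xAB = 10101011 (10xxxxxx ✓), payload 101011.
Byte 3: 0x80 = 10000000 (10xxxxxx ✓), payload 000000.
Concatenate: 1010101011000000 = 0xAAC0 (16 bits → U+AAC0).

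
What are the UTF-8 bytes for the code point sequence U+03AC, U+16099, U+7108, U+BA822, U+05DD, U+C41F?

CE AC F0 96 82 99 E7 84 88 F2 BA A0 A2 D7 9D EC 90 9F

U+03AC: 2-byte form → CE AC.
U+16099: 4-byte form → F0 96 82 99.
U+7108: 3-byte form → E7 84 88.
U+BA822: 4-byte form → F2 BA A0 A2.
U+05DD: 2-byte form → D7 9D.
U+C41F: 3-byte form → EC 90 9F.
Concatenated (18 bytes): CE AC F0 96 82 99 E7 84 88 F2 BA A0 A2 D7 9D EC 90 9F.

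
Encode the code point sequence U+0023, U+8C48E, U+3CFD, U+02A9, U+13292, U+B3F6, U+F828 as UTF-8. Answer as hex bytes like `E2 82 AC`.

U+0023: 1-byte form → 23.
U+8C48E: 4-byte form → F2 8C 92 8E.
U+3CFD: 3-byte form → E3 B3 BD.
U+02A9: 2-byte form → CA A9.
U+13292: 4-byte form → F0 93 8A 92.
U+B3F6: 3-byte form → EB 8F B6.
U+F828: 3-byte form → EF A0 A8.
Concatenated (20 bytes): 23 F2 8C 92 8E E3 B3 BD CA A9 F0 93 8A 92 EB 8F B6 EF A0 A8.

23 F2 8C 92 8E E3 B3 BD CA A9 F0 93 8A 92 EB 8F B6 EF A0 A8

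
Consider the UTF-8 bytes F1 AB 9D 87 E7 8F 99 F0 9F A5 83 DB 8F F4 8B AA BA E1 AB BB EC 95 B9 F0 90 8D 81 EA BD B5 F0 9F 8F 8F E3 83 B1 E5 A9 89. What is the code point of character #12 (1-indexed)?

U+5A49

Offset 0: leading byte 0xF1 = 11110001 → 4-byte char #1 = F1 AB 9D 87.
Offset 4: leading byte 0xE7 = 11100111 → 3-byte char #2 = E7 8F 99.
Offset 7: leading byte 0xF0 = 11110000 → 4-byte char #3 = F0 9F A5 83.
Offset 11: leading byte 0xDB = 11011011 → 2-byte char #4 = DB 8F.
Offset 13: leading byte 0xF4 = 11110100 → 4-byte char #5 = F4 8B AA BA.
Offset 17: leading byte 0xE1 = 11100001 → 3-byte char #6 = E1 AB BB.
Offset 20: leading byte 0xEC = 11101100 → 3-byte char #7 = EC 95 B9.
Offset 23: leading byte 0xF0 = 11110000 → 4-byte char #8 = F0 90 8D 81.
Offset 27: leading byte 0xEA = 11101010 → 3-byte char #9 = EA BD B5.
Offset 30: leading byte 0xF0 = 11110000 → 4-byte char #10 = F0 9F 8F 8F.
Offset 34: leading byte 0xE3 = 11100011 → 3-byte char #11 = E3 83 B1.
Offset 37: leading byte 0xE5 = 11100101 → 3-byte char #12 = E5 A9 89.
Leading byte 0xE5 = 11100101 matches 1110xxxx → 3-byte sequence.
Byte 1: 0xE5 = 11100101, payload 0101 (4 bits).
Byte 2: 0xA9 = 10101001 (10xxxxxx ✓), payload 101001.
Byte 3: 0x89 = 10001001 (10xxxxxx ✓), payload 001001.
Concatenate: 0101101001001001 = 0x5A49 (16 bits → U+5A49).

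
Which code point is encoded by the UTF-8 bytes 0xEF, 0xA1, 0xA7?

U+F867

Leading byte 0xEF = 11101111 matches 1110xxxx → 3-byte sequence.
Byte 1: 0xEF = 11101111, payload 1111 (4 bits).
Byte 2: 0xA1 = 10100001 (10xxxxxx ✓), payload 100001.
Byte 3: 0xA7 = 10100111 (10xxxxxx ✓), payload 100111.
Concatenate: 1111100001100111 = 0xF867 (16 bits → U+F867).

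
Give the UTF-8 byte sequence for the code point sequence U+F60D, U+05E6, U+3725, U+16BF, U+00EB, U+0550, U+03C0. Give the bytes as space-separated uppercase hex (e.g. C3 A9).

EF 98 8D D7 A6 E3 9C A5 E1 9A BF C3 AB D5 90 CF 80

U+F60D: 3-byte form → EF 98 8D.
U+05E6: 2-byte form → D7 A6.
U+3725: 3-byte form → E3 9C A5.
U+16BF: 3-byte form → E1 9A BF.
U+00EB: 2-byte form → C3 AB.
U+0550: 2-byte form → D5 90.
U+03C0: 2-byte form → CF 80.
Concatenated (17 bytes): EF 98 8D D7 A6 E3 9C A5 E1 9A BF C3 AB D5 90 CF 80.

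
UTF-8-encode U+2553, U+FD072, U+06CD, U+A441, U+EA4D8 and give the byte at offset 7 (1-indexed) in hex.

1-indexed offset 7 is 0-indexed offset 6.
U+2553 → 3-byte form E2 95 93 at offsets 0–2.
U+FD072 → 4-byte form F3 BD 81 B2 at offsets 3–6.
Offset 6 falls in char 2's range; it's byte 4 of F3 BD 81 B2 = 0xB2.

0xB2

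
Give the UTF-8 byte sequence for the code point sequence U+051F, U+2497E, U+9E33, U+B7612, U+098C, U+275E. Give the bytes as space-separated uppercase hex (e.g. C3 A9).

D4 9F F0 A4 A5 BE E9 B8 B3 F2 B7 98 92 E0 A6 8C E2 9D 9E

U+051F: 2-byte form → D4 9F.
U+2497E: 4-byte form → F0 A4 A5 BE.
U+9E33: 3-byte form → E9 B8 B3.
U+B7612: 4-byte form → F2 B7 98 92.
U+098C: 3-byte form → E0 A6 8C.
U+275E: 3-byte form → E2 9D 9E.
Concatenated (19 bytes): D4 9F F0 A4 A5 BE E9 B8 B3 F2 B7 98 92 E0 A6 8C E2 9D 9E.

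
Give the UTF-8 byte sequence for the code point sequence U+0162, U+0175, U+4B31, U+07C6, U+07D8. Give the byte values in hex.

C5 A2 C5 B5 E4 AC B1 DF 86 DF 98

U+0162: 2-byte form → C5 A2.
U+0175: 2-byte form → C5 B5.
U+4B31: 3-byte form → E4 AC B1.
U+07C6: 2-byte form → DF 86.
U+07D8: 2-byte form → DF 98.
Concatenated (11 bytes): C5 A2 C5 B5 E4 AC B1 DF 86 DF 98.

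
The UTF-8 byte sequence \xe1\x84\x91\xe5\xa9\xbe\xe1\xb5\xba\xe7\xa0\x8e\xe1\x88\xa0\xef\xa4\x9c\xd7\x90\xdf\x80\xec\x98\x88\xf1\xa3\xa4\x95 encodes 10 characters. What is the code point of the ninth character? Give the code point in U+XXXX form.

U+C608

Offset 0: leading byte 0xE1 = 11100001 → 3-byte char #1 = E1 84 91.
Offset 3: leading byte 0xE5 = 11100101 → 3-byte char #2 = E5 A9 BE.
Offset 6: leading byte 0xE1 = 11100001 → 3-byte char #3 = E1 B5 BA.
Offset 9: leading byte 0xE7 = 11100111 → 3-byte char #4 = E7 A0 8E.
Offset 12: leading byte 0xE1 = 11100001 → 3-byte char #5 = E1 88 A0.
Offset 15: leading byte 0xEF = 11101111 → 3-byte char #6 = EF A4 9C.
Offset 18: leading byte 0xD7 = 11010111 → 2-byte char #7 = D7 90.
Offset 20: leading byte 0xDF = 11011111 → 2-byte char #8 = DF 80.
Offset 22: leading byte 0xEC = 11101100 → 3-byte char #9 = EC 98 88.
Leading byte 0xEC = 11101100 matches 1110xxxx → 3-byte sequence.
Byte 1: 0xEC = 11101100, payload 1100 (4 bits).
Byte 2: 0x98 = 10011000 (10xxxxxx ✓), payload 011000.
Byte 3: 0x88 = 10001000 (10xxxxxx ✓), payload 001000.
Concatenate: 1100011000001000 = 0xC608 (16 bits → U+C608).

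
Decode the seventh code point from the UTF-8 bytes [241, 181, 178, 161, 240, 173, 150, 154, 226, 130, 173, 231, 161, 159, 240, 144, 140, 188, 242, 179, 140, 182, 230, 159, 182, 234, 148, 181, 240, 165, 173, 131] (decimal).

Offset 0: leading byte 0xF1 = 11110001 → 4-byte char #1 = F1 B5 B2 A1.
Offset 4: leading byte 0xF0 = 11110000 → 4-byte char #2 = F0 AD 96 9A.
Offset 8: leading byte 0xE2 = 11100010 → 3-byte char #3 = E2 82 AD.
Offset 11: leading byte 0xE7 = 11100111 → 3-byte char #4 = E7 A1 9F.
Offset 14: leading byte 0xF0 = 11110000 → 4-byte char #5 = F0 90 8C BC.
Offset 18: leading byte 0xF2 = 11110010 → 4-byte char #6 = F2 B3 8C B6.
Offset 22: leading byte 0xE6 = 11100110 → 3-byte char #7 = E6 9F B6.
Leading byte 0xE6 = 11100110 matches 1110xxxx → 3-byte sequence.
Byte 1: 0xE6 = 11100110, payload 0110 (4 bits).
Byte 2: 0x9F = 10011111 (10xxxxxx ✓), payload 011111.
Byte 3: 0xB6 = 10110110 (10xxxxxx ✓), payload 110110.
Concatenate: 0110011111110110 = 0x67F6 (16 bits → U+67F6).

U+67F6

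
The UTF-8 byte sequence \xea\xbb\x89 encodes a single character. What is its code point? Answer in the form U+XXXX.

U+AEC9

Leading byte 0xEA = 11101010 matches 1110xxxx → 3-byte sequence.
Byte 1: 0xEA = 11101010, payload 1010 (4 bits).
Byte 2: 0xBB = 10111011 (10xxxxxx ✓), payload 111011.
Byte 3: 0x89 = 10001001 (10xxxxxx ✓), payload 001001.
Concatenate: 1010111011001001 = 0xAEC9 (16 bits → U+AEC9).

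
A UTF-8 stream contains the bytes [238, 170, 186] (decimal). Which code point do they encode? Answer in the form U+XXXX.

Leading byte 0xEE = 11101110 matches 1110xxxx → 3-byte sequence.
Byte 1: 0xEE = 11101110, payload 1110 (4 bits).
Byte 2: 0xAA = 10101010 (10xxxxxx ✓), payload 101010.
Byte 3: 0xBA = 10111010 (10xxxxxx ✓), payload 111010.
Concatenate: 1110101010111010 = 0xEABA (16 bits → U+EABA).

U+EABA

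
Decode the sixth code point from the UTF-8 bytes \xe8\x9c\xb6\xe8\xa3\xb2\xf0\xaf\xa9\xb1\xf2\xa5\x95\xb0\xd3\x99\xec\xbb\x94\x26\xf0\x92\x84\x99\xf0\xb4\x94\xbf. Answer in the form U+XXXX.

Offset 0: leading byte 0xE8 = 11101000 → 3-byte char #1 = E8 9C B6.
Offset 3: leading byte 0xE8 = 11101000 → 3-byte char #2 = E8 A3 B2.
Offset 6: leading byte 0xF0 = 11110000 → 4-byte char #3 = F0 AF A9 B1.
Offset 10: leading byte 0xF2 = 11110010 → 4-byte char #4 = F2 A5 95 B0.
Offset 14: leading byte 0xD3 = 11010011 → 2-byte char #5 = D3 99.
Offset 16: leading byte 0xEC = 11101100 → 3-byte char #6 = EC BB 94.
Leading byte 0xEC = 11101100 matches 1110xxxx → 3-byte sequence.
Byte 1: 0xEC = 11101100, payload 1100 (4 bits).
Byte 2: 0xBB = 10111011 (10xxxxxx ✓), payload 111011.
Byte 3: 0x94 = 10010100 (10xxxxxx ✓), payload 010100.
Concatenate: 1100111011010100 = 0xCED4 (16 bits → U+CED4).

U+CED4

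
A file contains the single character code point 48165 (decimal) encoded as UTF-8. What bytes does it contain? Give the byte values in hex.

EB B0 A5

U+BC25 = 0xBC25 = 48165 decimal. In range U+0800–U+FFFF → 3-byte form: 1110xxxx 10xxxxxx 10xxxxxx.
Binary (16 bits): 1011110000100101.
Split 4+6+6: 1011 | 110000 | 100101.
Byte 1: 11101011 = 0xEB.
Byte 2: 10110000 = 0xB0.
Byte 3: 10100101 = 0xA5.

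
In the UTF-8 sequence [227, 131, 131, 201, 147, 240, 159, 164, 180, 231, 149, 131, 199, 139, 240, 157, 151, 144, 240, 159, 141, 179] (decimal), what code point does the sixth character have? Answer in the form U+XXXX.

Offset 0: leading byte 0xE3 = 11100011 → 3-byte char #1 = E3 83 83.
Offset 3: leading byte 0xC9 = 11001001 → 2-byte char #2 = C9 93.
Offset 5: leading byte 0xF0 = 11110000 → 4-byte char #3 = F0 9F A4 B4.
Offset 9: leading byte 0xE7 = 11100111 → 3-byte char #4 = E7 95 83.
Offset 12: leading byte 0xC7 = 11000111 → 2-byte char #5 = C7 8B.
Offset 14: leading byte 0xF0 = 11110000 → 4-byte char #6 = F0 9D 97 90.
Leading byte 0xF0 = 11110000 matches 11110xxx → 4-byte sequence.
Byte 1: 0xF0 = 11110000, payload 000 (3 bits).
Byte 2: 0x9D = 10011101 (10xxxxxx ✓), payload 011101.
Byte 3: 0x97 = 10010111 (10xxxxxx ✓), payload 010111.
Byte 4: 0x90 = 10010000 (10xxxxxx ✓), payload 010000.
Concatenate: 000011101010111010000 = 0x1D5D0 (21 bits → U+1D5D0).

U+1D5D0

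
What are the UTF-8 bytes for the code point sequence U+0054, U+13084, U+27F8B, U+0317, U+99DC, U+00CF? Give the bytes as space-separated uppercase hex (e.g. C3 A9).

U+0054: 1-byte form → 54.
U+13084: 4-byte form → F0 93 82 84.
U+27F8B: 4-byte form → F0 A7 BE 8B.
U+0317: 2-byte form → CC 97.
U+99DC: 3-byte form → E9 A7 9C.
U+00CF: 2-byte form → C3 8F.
Concatenated (16 bytes): 54 F0 93 82 84 F0 A7 BE 8B CC 97 E9 A7 9C C3 8F.

54 F0 93 82 84 F0 A7 BE 8B CC 97 E9 A7 9C C3 8F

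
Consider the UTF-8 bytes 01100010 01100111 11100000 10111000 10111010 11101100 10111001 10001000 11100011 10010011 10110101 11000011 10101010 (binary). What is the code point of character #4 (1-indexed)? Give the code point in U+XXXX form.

U+CE48

Offset 0: leading byte 0x62 = 01100010 → 1-byte char #1 = 62.
Offset 1: leading byte 0x67 = 01100111 → 1-byte char #2 = 67.
Offset 2: leading byte 0xE0 = 11100000 → 3-byte char #3 = E0 B8 BA.
Offset 5: leading byte 0xEC = 11101100 → 3-byte char #4 = EC B9 88.
Leading byte 0xEC = 11101100 matches 1110xxxx → 3-byte sequence.
Byte 1: 0xEC = 11101100, payload 1100 (4 bits).
Byte 2: 0xB9 = 10111001 (10xxxxxx ✓), payload 111001.
Byte 3: 0x88 = 10001000 (10xxxxxx ✓), payload 001000.
Concatenate: 1100111001001000 = 0xCE48 (16 bits → U+CE48).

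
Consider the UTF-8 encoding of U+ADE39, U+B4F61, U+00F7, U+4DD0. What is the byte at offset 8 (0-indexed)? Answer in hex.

0xC3

U+ADE39 → 4-byte form F2 AD B8 B9 at offsets 0–3.
U+B4F61 → 4-byte form F2 B4 BD A1 at offsets 4–7.
U+00F7 → 2-byte form C3 B7 at offsets 8–9.
Offset 8 falls in char 3's range; it's byte 1 of C3 B7 = 0xC3.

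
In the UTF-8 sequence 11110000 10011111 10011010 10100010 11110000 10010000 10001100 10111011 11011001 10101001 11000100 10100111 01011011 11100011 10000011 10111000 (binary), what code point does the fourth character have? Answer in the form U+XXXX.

U+0127

Offset 0: leading byte 0xF0 = 11110000 → 4-byte char #1 = F0 9F 9A A2.
Offset 4: leading byte 0xF0 = 11110000 → 4-byte char #2 = F0 90 8C BB.
Offset 8: leading byte 0xD9 = 11011001 → 2-byte char #3 = D9 A9.
Offset 10: leading byte 0xC4 = 11000100 → 2-byte char #4 = C4 A7.
Leading byte 0xC4 = 11000100 matches 110xxxxx → 2-byte sequence.
Byte 1: 0xC4 = 11000100, payload 00100 (5 bits).
Byte 2: 0xA7 = 10100111 (10xxxxxx ✓), payload 100111.
Concatenate: 00100100111 = 0x127 (11 bits → U+0127).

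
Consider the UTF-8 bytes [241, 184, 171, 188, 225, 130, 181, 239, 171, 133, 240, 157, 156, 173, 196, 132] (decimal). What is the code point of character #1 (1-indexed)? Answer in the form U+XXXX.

U+78AFC

Offset 0: leading byte 0xF1 = 11110001 → 4-byte char #1 = F1 B8 AB BC.
Leading byte 0xF1 = 11110001 matches 11110xxx → 4-byte sequence.
Byte 1: 0xF1 = 11110001, payload 001 (3 bits).
Byte 2: 0xB8 = 10111000 (10xxxxxx ✓), payload 111000.
Byte 3: 0xAB = 10101011 (10xxxxxx ✓), payload 101011.
Byte 4: 0xBC = 10111100 (10xxxxxx ✓), payload 111100.
Concatenate: 001111000101011111100 = 0x78AFC (21 bits → U+78AFC).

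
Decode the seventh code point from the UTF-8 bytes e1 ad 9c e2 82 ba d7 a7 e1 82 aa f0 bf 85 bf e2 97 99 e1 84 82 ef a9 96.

Offset 0: leading byte 0xE1 = 11100001 → 3-byte char #1 = E1 AD 9C.
Offset 3: leading byte 0xE2 = 11100010 → 3-byte char #2 = E2 82 BA.
Offset 6: leading byte 0xD7 = 11010111 → 2-byte char #3 = D7 A7.
Offset 8: leading byte 0xE1 = 11100001 → 3-byte char #4 = E1 82 AA.
Offset 11: leading byte 0xF0 = 11110000 → 4-byte char #5 = F0 BF 85 BF.
Offset 15: leading byte 0xE2 = 11100010 → 3-byte char #6 = E2 97 99.
Offset 18: leading byte 0xE1 = 11100001 → 3-byte char #7 = E1 84 82.
Leading byte 0xE1 = 11100001 matches 1110xxxx → 3-byte sequence.
Byte 1: 0xE1 = 11100001, payload 0001 (4 bits).
Byte 2: 0x84 = 10000100 (10xxxxxx ✓), payload 000100.
Byte 3: 0x82 = 10000010 (10xxxxxx ✓), payload 000010.
Concatenate: 0001000100000010 = 0x1102 (16 bits → U+1102).

U+1102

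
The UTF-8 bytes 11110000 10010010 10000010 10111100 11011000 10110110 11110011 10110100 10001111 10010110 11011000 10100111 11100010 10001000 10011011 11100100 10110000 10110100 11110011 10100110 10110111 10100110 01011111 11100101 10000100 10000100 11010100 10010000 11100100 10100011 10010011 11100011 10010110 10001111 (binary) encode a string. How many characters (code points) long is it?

Byte at offset 0: 0xF0 = 11110000 → 4-byte char (#1). Advance 4.
Byte at offset 4: 0xD8 = 11011000 → 2-byte char (#2). Advance 2.
Byte at offset 6: 0xF3 = 11110011 → 4-byte char (#3). Advance 4.
Byte at offset 10: 0xD8 = 11011000 → 2-byte char (#4). Advance 2.
Byte at offset 12: 0xE2 = 11100010 → 3-byte char (#5). Advance 3.
Byte at offset 15: 0xE4 = 11100100 → 3-byte char (#6). Advance 3.
Byte at offset 18: 0xF3 = 11110011 → 4-byte char (#7). Advance 4.
Byte at offset 22: 0x5F = 01011111 → 1-byte char (#8). Advance 1.
Byte at offset 23: 0xE5 = 11100101 → 3-byte char (#9). Advance 3.
Byte at offset 26: 0xD4 = 11010100 → 2-byte char (#10). Advance 2.
Byte at offset 28: 0xE4 = 11100100 → 3-byte char (#11). Advance 3.
Byte at offset 31: 0xE3 = 11100011 → 3-byte char (#12). Advance 3.
Reached end at offset 34 after 12 code points.

12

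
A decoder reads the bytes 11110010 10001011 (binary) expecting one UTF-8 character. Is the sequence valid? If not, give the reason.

Leading byte 0xF2 = 11110010 → 4-byte form, but only 2 bytes are present.

invalid (sequence truncated)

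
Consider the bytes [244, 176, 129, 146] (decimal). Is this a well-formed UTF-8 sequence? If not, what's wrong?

Leading byte 0xF4 = 11110100 → 4-byte form.
Payload = 0x130052, which exceeds U+10FFFF, the maximum Unicode code point. (Leading bytes F5–FF, or F4 followed by ≥ 0x90, are invalid.)

invalid (encodes a value above U+10FFFF)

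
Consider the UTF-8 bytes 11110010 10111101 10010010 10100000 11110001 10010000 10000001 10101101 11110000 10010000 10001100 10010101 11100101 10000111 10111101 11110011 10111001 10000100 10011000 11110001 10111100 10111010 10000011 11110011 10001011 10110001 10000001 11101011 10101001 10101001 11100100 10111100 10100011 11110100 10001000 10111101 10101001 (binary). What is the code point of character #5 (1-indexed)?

U+F9118

Offset 0: leading byte 0xF2 = 11110010 → 4-byte char #1 = F2 BD 92 A0.
Offset 4: leading byte 0xF1 = 11110001 → 4-byte char #2 = F1 90 81 AD.
Offset 8: leading byte 0xF0 = 11110000 → 4-byte char #3 = F0 90 8C 95.
Offset 12: leading byte 0xE5 = 11100101 → 3-byte char #4 = E5 87 BD.
Offset 15: leading byte 0xF3 = 11110011 → 4-byte char #5 = F3 B9 84 98.
Leading byte 0xF3 = 11110011 matches 11110xxx → 4-byte sequence.
Byte 1: 0xF3 = 11110011, payload 011 (3 bits).
Byte 2: 0xB9 = 10111001 (10xxxxxx ✓), payload 111001.
Byte 3: 0x84 = 10000100 (10xxxxxx ✓), payload 000100.
Byte 4: 0x98 = 10011000 (10xxxxxx ✓), payload 011000.
Concatenate: 011111001000100011000 = 0xF9118 (21 bits → U+F9118).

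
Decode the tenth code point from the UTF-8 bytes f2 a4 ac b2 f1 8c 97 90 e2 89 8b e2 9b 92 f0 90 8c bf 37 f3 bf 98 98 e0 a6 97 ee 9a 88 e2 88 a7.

Offset 0: leading byte 0xF2 = 11110010 → 4-byte char #1 = F2 A4 AC B2.
Offset 4: leading byte 0xF1 = 11110001 → 4-byte char #2 = F1 8C 97 90.
Offset 8: leading byte 0xE2 = 11100010 → 3-byte char #3 = E2 89 8B.
Offset 11: leading byte 0xE2 = 11100010 → 3-byte char #4 = E2 9B 92.
Offset 14: leading byte 0xF0 = 11110000 → 4-byte char #5 = F0 90 8C BF.
Offset 18: leading byte 0x37 = 00110111 → 1-byte char #6 = 37.
Offset 19: leading byte 0xF3 = 11110011 → 4-byte char #7 = F3 BF 98 98.
Offset 23: leading byte 0xE0 = 11100000 → 3-byte char #8 = E0 A6 97.
Offset 26: leading byte 0xEE = 11101110 → 3-byte char #9 = EE 9A 88.
Offset 29: leading byte 0xE2 = 11100010 → 3-byte char #10 = E2 88 A7.
Leading byte 0xE2 = 11100010 matches 1110xxxx → 3-byte sequence.
Byte 1: 0xE2 = 11100010, payload 0010 (4 bits).
Byte 2: 0x88 = 10001000 (10xxxxxx ✓), payload 001000.
Byte 3: 0xA7 = 10100111 (10xxxxxx ✓), payload 100111.
Concatenate: 0010001000100111 = 0x2227 (16 bits → U+2227).

U+2227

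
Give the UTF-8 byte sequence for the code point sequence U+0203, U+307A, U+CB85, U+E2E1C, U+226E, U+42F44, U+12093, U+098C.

U+0203: 2-byte form → C8 83.
U+307A: 3-byte form → E3 81 BA.
U+CB85: 3-byte form → EC AE 85.
U+E2E1C: 4-byte form → F3 A2 B8 9C.
U+226E: 3-byte form → E2 89 AE.
U+42F44: 4-byte form → F1 82 BD 84.
U+12093: 4-byte form → F0 92 82 93.
U+098C: 3-byte form → E0 A6 8C.
Concatenated (26 bytes): C8 83 E3 81 BA EC AE 85 F3 A2 B8 9C E2 89 AE F1 82 BD 84 F0 92 82 93 E0 A6 8C.

C8 83 E3 81 BA EC AE 85 F3 A2 B8 9C E2 89 AE F1 82 BD 84 F0 92 82 93 E0 A6 8C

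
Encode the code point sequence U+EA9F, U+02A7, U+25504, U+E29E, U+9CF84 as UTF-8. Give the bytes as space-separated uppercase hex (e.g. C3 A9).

EE AA 9F CA A7 F0 A5 94 84 EE 8A 9E F2 9C BE 84

U+EA9F: 3-byte form → EE AA 9F.
U+02A7: 2-byte form → CA A7.
U+25504: 4-byte form → F0 A5 94 84.
U+E29E: 3-byte form → EE 8A 9E.
U+9CF84: 4-byte form → F2 9C BE 84.
Concatenated (16 bytes): EE AA 9F CA A7 F0 A5 94 84 EE 8A 9E F2 9C BE 84.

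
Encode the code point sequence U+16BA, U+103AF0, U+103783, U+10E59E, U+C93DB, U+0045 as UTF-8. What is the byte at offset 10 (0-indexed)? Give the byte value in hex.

U+16BA → 3-byte form E1 9A BA at offsets 0–2.
U+103AF0 → 4-byte form F4 83 AB B0 at offsets 3–6.
U+103783 → 4-byte form F4 83 9E 83 at offsets 7–10.
Offset 10 falls in char 3's range; it's byte 4 of F4 83 9E 83 = 0x83.

0x83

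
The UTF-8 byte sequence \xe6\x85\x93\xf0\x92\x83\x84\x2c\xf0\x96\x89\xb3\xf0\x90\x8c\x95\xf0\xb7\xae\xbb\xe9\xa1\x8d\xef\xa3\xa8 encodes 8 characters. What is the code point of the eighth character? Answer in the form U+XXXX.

U+F8E8

Offset 0: leading byte 0xE6 = 11100110 → 3-byte char #1 = E6 85 93.
Offset 3: leading byte 0xF0 = 11110000 → 4-byte char #2 = F0 92 83 84.
Offset 7: leading byte 0x2C = 00101100 → 1-byte char #3 = 2C.
Offset 8: leading byte 0xF0 = 11110000 → 4-byte char #4 = F0 96 89 B3.
Offset 12: leading byte 0xF0 = 11110000 → 4-byte char #5 = F0 90 8C 95.
Offset 16: leading byte 0xF0 = 11110000 → 4-byte char #6 = F0 B7 AE BB.
Offset 20: leading byte 0xE9 = 11101001 → 3-byte char #7 = E9 A1 8D.
Offset 23: leading byte 0xEF = 11101111 → 3-byte char #8 = EF A3 A8.
Leading byte 0xEF = 11101111 matches 1110xxxx → 3-byte sequence.
Byte 1: 0xEF = 11101111, payload 1111 (4 bits).
Byte 2: 0xA3 = 10100011 (10xxxxxx ✓), payload 100011.
Byte 3: 0xA8 = 10101000 (10xxxxxx ✓), payload 101000.
Concatenate: 1111100011101000 = 0xF8E8 (16 bits → U+F8E8).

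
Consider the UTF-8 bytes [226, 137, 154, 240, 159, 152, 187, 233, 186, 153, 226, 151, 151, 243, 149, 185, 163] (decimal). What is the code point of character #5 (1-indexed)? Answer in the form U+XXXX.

Offset 0: leading byte 0xE2 = 11100010 → 3-byte char #1 = E2 89 9A.
Offset 3: leading byte 0xF0 = 11110000 → 4-byte char #2 = F0 9F 98 BB.
Offset 7: leading byte 0xE9 = 11101001 → 3-byte char #3 = E9 BA 99.
Offset 10: leading byte 0xE2 = 11100010 → 3-byte char #4 = E2 97 97.
Offset 13: leading byte 0xF3 = 11110011 → 4-byte char #5 = F3 95 B9 A3.
Leading byte 0xF3 = 11110011 matches 11110xxx → 4-byte sequence.
Byte 1: 0xF3 = 11110011, payload 011 (3 bits).
Byte 2: 0x95 = 10010101 (10xxxxxx ✓), payload 010101.
Byte 3: 0xB9 = 10111001 (10xxxxxx ✓), payload 111001.
Byte 4: 0xA3 = 10100011 (10xxxxxx ✓), payload 100011.
Concatenate: 011010101111001100011 = 0xD5E63 (21 bits → U+D5E63).

U+D5E63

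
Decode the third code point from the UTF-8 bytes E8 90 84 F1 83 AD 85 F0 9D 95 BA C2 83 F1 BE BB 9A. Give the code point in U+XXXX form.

U+1D57A

Offset 0: leading byte 0xE8 = 11101000 → 3-byte char #1 = E8 90 84.
Offset 3: leading byte 0xF1 = 11110001 → 4-byte char #2 = F1 83 AD 85.
Offset 7: leading byte 0xF0 = 11110000 → 4-byte char #3 = F0 9D 95 BA.
Leading byte 0xF0 = 11110000 matches 11110xxx → 4-byte sequence.
Byte 1: 0xF0 = 11110000, payload 000 (3 bits).
Byte 2: 0x9D = 10011101 (10xxxxxx ✓), payload 011101.
Byte 3: 0x95 = 10010101 (10xxxxxx ✓), payload 010101.
Byte 4: 0xBA = 10111010 (10xxxxxx ✓), payload 111010.
Concatenate: 000011101010101111010 = 0x1D57A (21 bits → U+1D57A).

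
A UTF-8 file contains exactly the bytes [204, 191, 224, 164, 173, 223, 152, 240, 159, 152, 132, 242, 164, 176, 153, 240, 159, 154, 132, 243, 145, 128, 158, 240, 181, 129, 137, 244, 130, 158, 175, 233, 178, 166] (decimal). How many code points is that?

Byte at offset 0: 0xCC = 11001100 → 2-byte char (#1). Advance 2.
Byte at offset 2: 0xE0 = 11100000 → 3-byte char (#2). Advance 3.
Byte at offset 5: 0xDF = 11011111 → 2-byte char (#3). Advance 2.
Byte at offset 7: 0xF0 = 11110000 → 4-byte char (#4). Advance 4.
Byte at offset 11: 0xF2 = 11110010 → 4-byte char (#5). Advance 4.
Byte at offset 15: 0xF0 = 11110000 → 4-byte char (#6). Advance 4.
Byte at offset 19: 0xF3 = 11110011 → 4-byte char (#7). Advance 4.
Byte at offset 23: 0xF0 = 11110000 → 4-byte char (#8). Advance 4.
Byte at offset 27: 0xF4 = 11110100 → 4-byte char (#9). Advance 4.
Byte at offset 31: 0xE9 = 11101001 → 3-byte char (#10). Advance 3.
Reached end at offset 34 after 10 code points.

10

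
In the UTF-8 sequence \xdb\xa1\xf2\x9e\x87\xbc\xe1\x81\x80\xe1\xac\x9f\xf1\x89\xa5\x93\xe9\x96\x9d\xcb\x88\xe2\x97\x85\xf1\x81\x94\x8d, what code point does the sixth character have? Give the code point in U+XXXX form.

Offset 0: leading byte 0xDB = 11011011 → 2-byte char #1 = DB A1.
Offset 2: leading byte 0xF2 = 11110010 → 4-byte char #2 = F2 9E 87 BC.
Offset 6: leading byte 0xE1 = 11100001 → 3-byte char #3 = E1 81 80.
Offset 9: leading byte 0xE1 = 11100001 → 3-byte char #4 = E1 AC 9F.
Offset 12: leading byte 0xF1 = 11110001 → 4-byte char #5 = F1 89 A5 93.
Offset 16: leading byte 0xE9 = 11101001 → 3-byte char #6 = E9 96 9D.
Leading byte 0xE9 = 11101001 matches 1110xxxx → 3-byte sequence.
Byte 1: 0xE9 = 11101001, payload 1001 (4 bits).
Byte 2: 0x96 = 10010110 (10xxxxxx ✓), payload 010110.
Byte 3: 0x9D = 10011101 (10xxxxxx ✓), payload 011101.
Concatenate: 1001010110011101 = 0x959D (16 bits → U+959D).

U+959D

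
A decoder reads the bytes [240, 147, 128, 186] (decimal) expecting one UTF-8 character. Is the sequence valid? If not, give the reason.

valid

Leading byte 0xF0 = 11110000 → 4-byte form.
Continuation bytes 0x93=10010011, 0x80=10000000, 0xBA=10111010 all match 10xxxxxx.
Decoded value 0x1303A is ≥ 0x10000 (shortest form) and not a surrogate.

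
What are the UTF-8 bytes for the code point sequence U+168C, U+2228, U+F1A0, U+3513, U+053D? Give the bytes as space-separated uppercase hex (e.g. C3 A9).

E1 9A 8C E2 88 A8 EF 86 A0 E3 94 93 D4 BD

U+168C: 3-byte form → E1 9A 8C.
U+2228: 3-byte form → E2 88 A8.
U+F1A0: 3-byte form → EF 86 A0.
U+3513: 3-byte form → E3 94 93.
U+053D: 2-byte form → D4 BD.
Concatenated (14 bytes): E1 9A 8C E2 88 A8 EF 86 A0 E3 94 93 D4 BD.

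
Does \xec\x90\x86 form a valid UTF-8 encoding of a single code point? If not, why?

Leading byte 0xEC = 11101100 → 3-byte form.
Continuation bytes 0x90=10010000, 0x86=10000110 all match 10xxxxxx.
Decoded value 0xC406 is ≥ 0x800 (shortest form) and not a surrogate.

valid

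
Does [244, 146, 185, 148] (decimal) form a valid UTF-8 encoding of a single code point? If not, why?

Leading byte 0xF4 = 11110100 → 4-byte form.
Payload = 0x112E54, which exceeds U+10FFFF, the maximum Unicode code point. (Leading bytes F5–FF, or F4 followed by ≥ 0x90, are invalid.)

invalid (encodes a value above U+10FFFF)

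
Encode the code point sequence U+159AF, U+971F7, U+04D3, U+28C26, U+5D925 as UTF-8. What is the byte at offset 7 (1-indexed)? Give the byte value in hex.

1-indexed offset 7 is 0-indexed offset 6.
U+159AF → 4-byte form F0 95 A6 AF at offsets 0–3.
U+971F7 → 4-byte form F2 97 87 B7 at offsets 4–7.
Offset 6 falls in char 2's range; it's byte 3 of F2 97 87 B7 = 0x87.

0x87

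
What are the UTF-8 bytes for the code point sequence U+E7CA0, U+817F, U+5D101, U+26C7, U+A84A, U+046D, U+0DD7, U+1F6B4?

U+E7CA0: 4-byte form → F3 A7 B2 A0.
U+817F: 3-byte form → E8 85 BF.
U+5D101: 4-byte form → F1 9D 84 81.
U+26C7: 3-byte form → E2 9B 87.
U+A84A: 3-byte form → EA A1 8A.
U+046D: 2-byte form → D1 AD.
U+0DD7: 3-byte form → E0 B7 97.
U+1F6B4: 4-byte form → F0 9F 9A B4.
Concatenated (26 bytes): F3 A7 B2 A0 E8 85 BF F1 9D 84 81 E2 9B 87 EA A1 8A D1 AD E0 B7 97 F0 9F 9A B4.

F3 A7 B2 A0 E8 85 BF F1 9D 84 81 E2 9B 87 EA A1 8A D1 AD E0 B7 97 F0 9F 9A B4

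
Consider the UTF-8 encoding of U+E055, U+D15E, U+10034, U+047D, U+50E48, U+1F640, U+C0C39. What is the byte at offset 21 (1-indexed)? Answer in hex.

1-indexed offset 21 is 0-indexed offset 20.
U+E055 → 3-byte form EE 81 95 at offsets 0–2.
U+D15E → 3-byte form ED 85 9E at offsets 3–5.
U+10034 → 4-byte form F0 90 80 B4 at offsets 6–9.
U+047D → 2-byte form D1 BD at offsets 10–11.
U+50E48 → 4-byte form F1 90 B9 88 at offsets 12–15.
U+1F640 → 4-byte form F0 9F 99 80 at offsets 16–19.
U+C0C39 → 4-byte form F3 80 B0 B9 at offsets 20–23.
Offset 20 falls in char 7's range; it's byte 1 of F3 80 B0 B9 = 0xF3.

0xF3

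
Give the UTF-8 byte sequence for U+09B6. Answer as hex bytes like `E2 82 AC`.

U+09B6 = 0x9B6 = 2486 decimal. In range U+0800–U+FFFF → 3-byte form: 1110xxxx 10xxxxxx 10xxxxxx.
Binary (16 bits): 0000100110110110.
Split 4+6+6: 0000 | 100110 | 110110.
Byte 1: 11100000 = 0xE0.
Byte 2: 10100110 = 0xA6.
Byte 3: 10110110 = 0xB6.

E0 A6 B6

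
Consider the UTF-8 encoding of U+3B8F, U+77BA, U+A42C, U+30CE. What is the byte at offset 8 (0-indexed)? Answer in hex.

0xAC

U+3B8F → 3-byte form E3 AE 8F at offsets 0–2.
U+77BA → 3-byte form E7 9E BA at offsets 3–5.
U+A42C → 3-byte form EA 90 AC at offsets 6–8.
Offset 8 falls in char 3's range; it's byte 3 of EA 90 AC = 0xAC.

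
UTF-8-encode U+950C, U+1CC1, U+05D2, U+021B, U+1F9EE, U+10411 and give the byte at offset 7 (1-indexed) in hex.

1-indexed offset 7 is 0-indexed offset 6.
U+950C → 3-byte form E9 94 8C at offsets 0–2.
U+1CC1 → 3-byte form E1 B3 81 at offsets 3–5.
U+05D2 → 2-byte form D7 92 at offsets 6–7.
Offset 6 falls in char 3's range; it's byte 1 of D7 92 = 0xD7.

0xD7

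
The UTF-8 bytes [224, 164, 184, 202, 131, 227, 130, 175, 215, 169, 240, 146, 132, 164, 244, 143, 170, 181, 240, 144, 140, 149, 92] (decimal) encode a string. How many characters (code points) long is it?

8

Byte at offset 0: 0xE0 = 11100000 → 3-byte char (#1). Advance 3.
Byte at offset 3: 0xCA = 11001010 → 2-byte char (#2). Advance 2.
Byte at offset 5: 0xE3 = 11100011 → 3-byte char (#3). Advance 3.
Byte at offset 8: 0xD7 = 11010111 → 2-byte char (#4). Advance 2.
Byte at offset 10: 0xF0 = 11110000 → 4-byte char (#5). Advance 4.
Byte at offset 14: 0xF4 = 11110100 → 4-byte char (#6). Advance 4.
Byte at offset 18: 0xF0 = 11110000 → 4-byte char (#7). Advance 4.
Byte at offset 22: 0x5C = 01011100 → 1-byte char (#8). Advance 1.
Reached end at offset 23 after 8 code points.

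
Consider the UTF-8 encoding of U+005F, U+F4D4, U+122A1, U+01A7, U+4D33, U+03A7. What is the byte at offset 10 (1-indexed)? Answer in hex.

0xA7

1-indexed offset 10 is 0-indexed offset 9.
U+005F → 1-byte form 5F at offsets 0–0.
U+F4D4 → 3-byte form EF 93 94 at offsets 1–3.
U+122A1 → 4-byte form F0 92 8A A1 at offsets 4–7.
U+01A7 → 2-byte form C6 A7 at offsets 8–9.
Offset 9 falls in char 4's range; it's byte 2 of C6 A7 = 0xA7.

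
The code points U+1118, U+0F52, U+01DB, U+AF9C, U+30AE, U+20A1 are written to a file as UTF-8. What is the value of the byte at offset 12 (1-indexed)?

0xE3

1-indexed offset 12 is 0-indexed offset 11.
U+1118 → 3-byte form E1 84 98 at offsets 0–2.
U+0F52 → 3-byte form E0 BD 92 at offsets 3–5.
U+01DB → 2-byte form C7 9B at offsets 6–7.
U+AF9C → 3-byte form EA BE 9C at offsets 8–10.
U+30AE → 3-byte form E3 82 AE at offsets 11–13.
Offset 11 falls in char 5's range; it's byte 1 of E3 82 AE = 0xE3.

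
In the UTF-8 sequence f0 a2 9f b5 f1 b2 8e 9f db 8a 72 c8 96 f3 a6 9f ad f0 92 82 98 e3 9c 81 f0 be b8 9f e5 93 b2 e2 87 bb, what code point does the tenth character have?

Offset 0: leading byte 0xF0 = 11110000 → 4-byte char #1 = F0 A2 9F B5.
Offset 4: leading byte 0xF1 = 11110001 → 4-byte char #2 = F1 B2 8E 9F.
Offset 8: leading byte 0xDB = 11011011 → 2-byte char #3 = DB 8A.
Offset 10: leading byte 0x72 = 01110010 → 1-byte char #4 = 72.
Offset 11: leading byte 0xC8 = 11001000 → 2-byte char #5 = C8 96.
Offset 13: leading byte 0xF3 = 11110011 → 4-byte char #6 = F3 A6 9F AD.
Offset 17: leading byte 0xF0 = 11110000 → 4-byte char #7 = F0 92 82 98.
Offset 21: leading byte 0xE3 = 11100011 → 3-byte char #8 = E3 9C 81.
Offset 24: leading byte 0xF0 = 11110000 → 4-byte char #9 = F0 BE B8 9F.
Offset 28: leading byte 0xE5 = 11100101 → 3-byte char #10 = E5 93 B2.
Leading byte 0xE5 = 11100101 matches 1110xxxx → 3-byte sequence.
Byte 1: 0xE5 = 11100101, payload 0101 (4 bits).
Byte 2: 0x93 = 10010011 (10xxxxxx ✓), payload 010011.
Byte 3: 0xB2 = 10110010 (10xxxxxx ✓), payload 110010.
Concatenate: 0101010011110010 = 0x54F2 (16 bits → U+54F2).

U+54F2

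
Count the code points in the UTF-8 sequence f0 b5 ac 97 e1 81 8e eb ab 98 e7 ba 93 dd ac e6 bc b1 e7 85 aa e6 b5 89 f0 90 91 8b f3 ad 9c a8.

Byte at offset 0: 0xF0 = 11110000 → 4-byte char (#1). Advance 4.
Byte at offset 4: 0xE1 = 11100001 → 3-byte char (#2). Advance 3.
Byte at offset 7: 0xEB = 11101011 → 3-byte char (#3). Advance 3.
Byte at offset 10: 0xE7 = 11100111 → 3-byte char (#4). Advance 3.
Byte at offset 13: 0xDD = 11011101 → 2-byte char (#5). Advance 2.
Byte at offset 15: 0xE6 = 11100110 → 3-byte char (#6). Advance 3.
Byte at offset 18: 0xE7 = 11100111 → 3-byte char (#7). Advance 3.
Byte at offset 21: 0xE6 = 11100110 → 3-byte char (#8). Advance 3.
Byte at offset 24: 0xF0 = 11110000 → 4-byte char (#9). Advance 4.
Byte at offset 28: 0xF3 = 11110011 → 4-byte char (#10). Advance 4.
Reached end at offset 32 after 10 code points.

10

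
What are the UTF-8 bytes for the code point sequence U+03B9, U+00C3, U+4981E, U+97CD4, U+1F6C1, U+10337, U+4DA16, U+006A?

U+03B9: 2-byte form → CE B9.
U+00C3: 2-byte form → C3 83.
U+4981E: 4-byte form → F1 89 A0 9E.
U+97CD4: 4-byte form → F2 97 B3 94.
U+1F6C1: 4-byte form → F0 9F 9B 81.
U+10337: 4-byte form → F0 90 8C B7.
U+4DA16: 4-byte form → F1 8D A8 96.
U+006A: 1-byte form → 6A.
Concatenated (25 bytes): CE B9 C3 83 F1 89 A0 9E F2 97 B3 94 F0 9F 9B 81 F0 90 8C B7 F1 8D A8 96 6A.

CE B9 C3 83 F1 89 A0 9E F2 97 B3 94 F0 9F 9B 81 F0 90 8C B7 F1 8D A8 96 6A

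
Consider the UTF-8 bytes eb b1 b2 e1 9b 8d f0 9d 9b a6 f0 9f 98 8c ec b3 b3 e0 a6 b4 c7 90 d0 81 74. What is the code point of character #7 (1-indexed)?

Offset 0: leading byte 0xEB = 11101011 → 3-byte char #1 = EB B1 B2.
Offset 3: leading byte 0xE1 = 11100001 → 3-byte char #2 = E1 9B 8D.
Offset 6: leading byte 0xF0 = 11110000 → 4-byte char #3 = F0 9D 9B A6.
Offset 10: leading byte 0xF0 = 11110000 → 4-byte char #4 = F0 9F 98 8C.
Offset 14: leading byte 0xEC = 11101100 → 3-byte char #5 = EC B3 B3.
Offset 17: leading byte 0xE0 = 11100000 → 3-byte char #6 = E0 A6 B4.
Offset 20: leading byte 0xC7 = 11000111 → 2-byte char #7 = C7 90.
Leading byte 0xC7 = 11000111 matches 110xxxxx → 2-byte sequence.
Byte 1: 0xC7 = 11000111, payload 00111 (5 bits).
Byte 2: 0x90 = 10010000 (10xxxxxx ✓), payload 010000.
Concatenate: 00111010000 = 0x1D0 (11 bits → U+01D0).

U+01D0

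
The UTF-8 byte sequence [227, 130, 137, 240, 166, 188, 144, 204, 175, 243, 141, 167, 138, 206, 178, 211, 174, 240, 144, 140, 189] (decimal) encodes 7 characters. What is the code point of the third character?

Offset 0: leading byte 0xE3 = 11100011 → 3-byte char #1 = E3 82 89.
Offset 3: leading byte 0xF0 = 11110000 → 4-byte char #2 = F0 A6 BC 90.
Offset 7: leading byte 0xCC = 11001100 → 2-byte char #3 = CC AF.
Leading byte 0xCC = 11001100 matches 110xxxxx → 2-byte sequence.
Byte 1: 0xCC = 11001100, payload 01100 (5 bits).
Byte 2: 0xAF = 10101111 (10xxxxxx ✓), payload 101111.
Concatenate: 01100101111 = 0x32F (11 bits → U+032F).

U+032F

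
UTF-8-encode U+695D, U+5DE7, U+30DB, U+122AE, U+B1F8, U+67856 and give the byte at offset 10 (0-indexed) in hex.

U+695D → 3-byte form E6 A5 9D at offsets 0–2.
U+5DE7 → 3-byte form E5 B7 A7 at offsets 3–5.
U+30DB → 3-byte form E3 83 9B at offsets 6–8.
U+122AE → 4-byte form F0 92 8A AE at offsets 9–12.
Offset 10 falls in char 4's range; it's byte 2 of F0 92 8A AE = 0x92.

0x92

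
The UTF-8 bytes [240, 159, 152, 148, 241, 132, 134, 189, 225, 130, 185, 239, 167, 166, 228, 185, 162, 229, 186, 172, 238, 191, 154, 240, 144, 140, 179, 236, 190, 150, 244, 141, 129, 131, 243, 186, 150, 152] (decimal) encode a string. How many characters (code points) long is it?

Byte at offset 0: 0xF0 = 11110000 → 4-byte char (#1). Advance 4.
Byte at offset 4: 0xF1 = 11110001 → 4-byte char (#2). Advance 4.
Byte at offset 8: 0xE1 = 11100001 → 3-byte char (#3). Advance 3.
Byte at offset 11: 0xEF = 11101111 → 3-byte char (#4). Advance 3.
Byte at offset 14: 0xE4 = 11100100 → 3-byte char (#5). Advance 3.
Byte at offset 17: 0xE5 = 11100101 → 3-byte char (#6). Advance 3.
Byte at offset 20: 0xEE = 11101110 → 3-byte char (#7). Advance 3.
Byte at offset 23: 0xF0 = 11110000 → 4-byte char (#8). Advance 4.
Byte at offset 27: 0xEC = 11101100 → 3-byte char (#9). Advance 3.
Byte at offset 30: 0xF4 = 11110100 → 4-byte char (#10). Advance 4.
Byte at offset 34: 0xF3 = 11110011 → 4-byte char (#11). Advance 4.
Reached end at offset 38 after 11 code points.

11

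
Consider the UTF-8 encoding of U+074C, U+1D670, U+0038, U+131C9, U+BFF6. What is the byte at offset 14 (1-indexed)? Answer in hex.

1-indexed offset 14 is 0-indexed offset 13.
U+074C → 2-byte form DD 8C at offsets 0–1.
U+1D670 → 4-byte form F0 9D 99 B0 at offsets 2–5.
U+0038 → 1-byte form 38 at offsets 6–6.
U+131C9 → 4-byte form F0 93 87 89 at offsets 7–10.
U+BFF6 → 3-byte form EB BF B6 at offsets 11–13.
Offset 13 falls in char 5's range; it's byte 3 of EB BF B6 = 0xB6.

0xB6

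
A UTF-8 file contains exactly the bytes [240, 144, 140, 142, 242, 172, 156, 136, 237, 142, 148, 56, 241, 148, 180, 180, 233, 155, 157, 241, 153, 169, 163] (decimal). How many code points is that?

Byte at offset 0: 0xF0 = 11110000 → 4-byte char (#1). Advance 4.
Byte at offset 4: 0xF2 = 11110010 → 4-byte char (#2). Advance 4.
Byte at offset 8: 0xED = 11101101 → 3-byte char (#3). Advance 3.
Byte at offset 11: 0x38 = 00111000 → 1-byte char (#4). Advance 1.
Byte at offset 12: 0xF1 = 11110001 → 4-byte char (#5). Advance 4.
Byte at offset 16: 0xE9 = 11101001 → 3-byte char (#6). Advance 3.
Byte at offset 19: 0xF1 = 11110001 → 4-byte char (#7). Advance 4.
Reached end at offset 23 after 7 code points.

7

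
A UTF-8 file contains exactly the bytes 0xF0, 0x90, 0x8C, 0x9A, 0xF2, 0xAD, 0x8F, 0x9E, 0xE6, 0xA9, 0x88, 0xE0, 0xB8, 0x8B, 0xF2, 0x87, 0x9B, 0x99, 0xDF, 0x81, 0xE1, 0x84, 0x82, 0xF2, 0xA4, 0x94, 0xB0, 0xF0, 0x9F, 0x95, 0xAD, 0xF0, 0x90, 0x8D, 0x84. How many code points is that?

Byte at offset 0: 0xF0 = 11110000 → 4-byte char (#1). Advance 4.
Byte at offset 4: 0xF2 = 11110010 → 4-byte char (#2). Advance 4.
Byte at offset 8: 0xE6 = 11100110 → 3-byte char (#3). Advance 3.
Byte at offset 11: 0xE0 = 11100000 → 3-byte char (#4). Advance 3.
Byte at offset 14: 0xF2 = 11110010 → 4-byte char (#5). Advance 4.
Byte at offset 18: 0xDF = 11011111 → 2-byte char (#6). Advance 2.
Byte at offset 20: 0xE1 = 11100001 → 3-byte char (#7). Advance 3.
Byte at offset 23: 0xF2 = 11110010 → 4-byte char (#8). Advance 4.
Byte at offset 27: 0xF0 = 11110000 → 4-byte char (#9). Advance 4.
Byte at offset 31: 0xF0 = 11110000 → 4-byte char (#10). Advance 4.
Reached end at offset 35 after 10 code points.

10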